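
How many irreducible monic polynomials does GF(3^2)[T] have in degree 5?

11808

The number of monic irreducibles of degree 5 over GF(9) is (1/5)·Σ_{d∣5} μ(5/d) 9^d.
Divisors of 5: 1, 5; μ(5/d) for each: -1, 1.
Σ = − 9^1 + 9^5 = 59040.
N = 59040/5 = 11808.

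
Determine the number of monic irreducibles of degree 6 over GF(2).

The number of monic irreducibles of degree 6 over GF(2) is (1/6)·Σ_{d∣6} μ(6/d) 2^d.
Divisors of 6: 1, 2, 3, 6; μ(6/d) for each: 1, -1, -1, 1.
Σ = 2^1 − 2^2 − 2^3 + 2^6 = 54.
N = 54/6 = 9.

9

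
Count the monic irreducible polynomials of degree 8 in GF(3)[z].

By the necklace-counting formula, N_3(8) = (1/8) Σ_{d|8} μ(8/d)·3^d.
Divisors of 8: 1, 2, 4, 8; μ(8/d) for each: 0, 0, -1, 1.
Σ = − 3^4 + 3^8 = 6480.
N = 6480/8 = 810.

810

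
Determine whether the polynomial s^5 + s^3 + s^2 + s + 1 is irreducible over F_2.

Yes

Write h(s) = s^5 + s^3 + s^2 + s + 1.
Check for roots in F_2: h(0) = 1; h(1) = 1.
No roots, so no linear factors.
Monic irreducibles of degree 2 over GF(2): s^2 + s + 1.
None of them divide h (all give nonzero remainder).
No irreducible factor of degree ≤ 2 exists, so h is irreducible over GF(2).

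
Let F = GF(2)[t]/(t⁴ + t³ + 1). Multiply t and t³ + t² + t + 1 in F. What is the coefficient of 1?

Multiply in GF(2)[t]: (t)·(t³ + t² + t + 1) = t⁴ + t³ + t² + t.
Reduce using t⁴ ≡ t³ + 1 (mod t⁴ + t³ + 1).
Reduced: t² + t + 1.

1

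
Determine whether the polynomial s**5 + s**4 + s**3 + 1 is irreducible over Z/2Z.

Write h(s) = s**5 + s**4 + s**3 + 1.
Check for roots in Z/2Z: h(0) = 1; h(1) = 0 → root.
h(1) = 0, so (s − 1) divides h(s); h is reducible.

No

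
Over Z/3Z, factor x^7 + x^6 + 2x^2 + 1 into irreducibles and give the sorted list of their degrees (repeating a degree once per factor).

1, 1, 2, 3

Write g(x) = x^7 + x^6 + 2x^2 + 1.
Roots in Z/3Z: g(0) = 1; g(1) = 2; g(2) = 0 → root.
Linear factors from roots: (x + 1).
Complete factorization: g(x) = (x + 1)^2·(x^2 + x + 2)·(x^3 + x^2 + x + 2).
Factor degrees with multiplicity: 1 + 1 + 2 + 3 = 7.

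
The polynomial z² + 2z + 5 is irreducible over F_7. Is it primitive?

Yes

Write f(z) = z² + 2z + 5.
|GF(7^2)^×| = 7^2 − 1 = 48. Prime factorization: 48 = 2^4·3.
f is primitive ⇔ z has order 48 in GF(7)[z]/(f), i.e. z^(48/q) ≠ 1 for each prime q | 48.
z^(24) mod f = 6.
z^(16) mod f = 4.
None equal 1, so z has full order 48; f is primitive.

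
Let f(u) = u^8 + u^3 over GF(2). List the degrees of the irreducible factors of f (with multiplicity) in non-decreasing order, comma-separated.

1, 1, 1, 1, 4

Roots in GF(2): f(0) = 0 → root; f(1) = 0 → root.
Linear factors from roots: (u), (u + 1).
Complete factorization: f(u) = (u + 1)·(u)^3·(u^4 + u^3 + u^2 + u + 1).
Factor degrees with multiplicity: 1 + 1 + 1 + 1 + 4 = 8.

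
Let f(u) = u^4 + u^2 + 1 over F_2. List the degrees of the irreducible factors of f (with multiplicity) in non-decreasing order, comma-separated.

Roots in F_2: f(0) = 1; f(1) = 1.
Complete factorization: f(u) = (u^2 + u + 1)^2.
Factor degrees with multiplicity: 2 + 2 = 4.

2, 2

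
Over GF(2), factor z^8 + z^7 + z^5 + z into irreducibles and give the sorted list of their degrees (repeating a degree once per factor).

1, 1, 2, 4

Write h(z) = z^8 + z^7 + z^5 + z.
Roots in GF(2): h(0) = 0 → root; h(1) = 0 → root.
Linear factors from roots: (z), (z + 1).
Complete factorization: h(z) = (z)·(z + 1)·(z^2 + z + 1)·(z^4 + z^3 + 1).
Factor degrees with multiplicity: 1 + 1 + 2 + 4 = 8.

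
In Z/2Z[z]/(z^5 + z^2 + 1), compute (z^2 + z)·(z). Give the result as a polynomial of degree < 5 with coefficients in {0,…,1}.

z^3 + z^2

Multiply in Z/2Z[z]: (z^2 + z)·(z) = z^3 + z^2.
Reduced: z^3 + z^2.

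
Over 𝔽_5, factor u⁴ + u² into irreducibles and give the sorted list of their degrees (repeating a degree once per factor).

1, 1, 1, 1

Write g(u) = u⁴ + u².
Roots in 𝔽_5: g(0) = 0 → root; g(1) = 2; g(2) = 0 → root; g(3) = 0 → root; g(4) = 2.
Linear factors from roots: (u), (u - 2), (u + 2).
Complete factorization: g(u) = (u + 2)·(u - 2)·(u)^2.
Factor degrees with multiplicity: 1 + 1 + 1 + 1 = 4.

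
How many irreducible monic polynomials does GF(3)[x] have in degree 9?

Gauss's count: N_{3}(9) = (1/9) Σ_{d|9} μ(9/d)·3^d.
Divisors of 9: 1, 3, 9; μ(9/d) for each: 0, -1, 1.
Σ = − 3^3 + 3^9 = 19656.
N = 19656/9 = 2184.

2184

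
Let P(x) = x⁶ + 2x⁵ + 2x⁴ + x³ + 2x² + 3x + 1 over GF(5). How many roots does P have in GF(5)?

1

Evaluate at each of the 5 elements of GF(5):
P(0) = 1; P(1) = 2; P(2) = 3; P(3) = 2; P(4) = 0 → root.
Roots: {4}.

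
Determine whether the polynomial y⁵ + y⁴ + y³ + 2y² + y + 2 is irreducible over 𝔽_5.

Yes

Write h(y) = y⁵ + y⁴ + y³ + 2y² + y + 2.
Check for roots in 𝔽_5: h(0) = 2; h(1) = 3; h(2) = 3; h(3) = 4; h(4) = 2.
No roots, so no linear factors.
Degree-2 irreducible divisors: test the 10 monic irreducibles of degree 2 over GF(5).
None of them divide h (all give nonzero remainder).
No irreducible factor of degree ≤ 2 exists, so h is irreducible over GF(5).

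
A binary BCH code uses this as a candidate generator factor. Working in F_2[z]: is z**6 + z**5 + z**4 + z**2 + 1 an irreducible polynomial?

Write f(z) = z**6 + z**5 + z**4 + z**2 + 1.
Check for roots in F_2: f(0) = 1; f(1) = 1.
No roots, so no linear factors.
Monic irreducibles of degree 2 over GF(2): z**2 + z + 1.
None of them divide f (all give nonzero remainder).
Monic irreducibles of degree 3 over GF(2): z**3 + z + 1, z**3 + z**2 + 1.
None of them divide f (all give nonzero remainder).
No irreducible factor of degree ≤ 3 exists, so f is irreducible over GF(2).

Yes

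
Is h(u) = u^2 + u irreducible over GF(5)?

No

Check for roots in GF(5): h(0) = 0 → root; h(1) = 2; h(2) = 1; h(3) = 2; h(4) = 0 → root.
h(0) = 0, so (u) divides h(u); h is reducible.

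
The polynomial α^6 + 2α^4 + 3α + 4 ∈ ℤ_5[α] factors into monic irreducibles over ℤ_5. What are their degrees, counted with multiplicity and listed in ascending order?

1, 2, 3

Write g(α) = α^6 + 2α^4 + 3α + 4.
Roots in ℤ_5: g(0) = 4; g(1) = 0 → root; g(2) = 1; g(3) = 4; g(4) = 4.
Linear factors from roots: (α + 4).
Complete factorization: g(α) = (α + 4)·(α^2 + α + 1)·(α^3 + 2α + 1).
Factor degrees with multiplicity: 1 + 2 + 3 = 6.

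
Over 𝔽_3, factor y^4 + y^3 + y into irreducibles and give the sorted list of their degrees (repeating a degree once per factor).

1, 1, 2

Write f(y) = y^4 + y^3 + y.
Roots in 𝔽_3: f(0) = 0 → root; f(1) = 0 → root; f(2) = 2.
Linear factors from roots: (y), (y - 1).
Complete factorization: f(y) = (y)·(y - 1)·(y^2 - y - 1).
Factor degrees with multiplicity: 1 + 1 + 2 = 4.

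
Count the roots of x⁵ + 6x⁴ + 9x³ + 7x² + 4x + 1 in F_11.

2

Write P(x) = x⁵ + 6x⁴ + 9x³ + 7x² + 4x + 1.
Evaluate at each of the 11 elements of F_11:
P(0) = 1; P(1) = 6; P(2) = 6; P(3) = 3; P(4) = 9; P(5) = 1; P(6) = 8; P(7) = 0 → root; P(8) = 8; P(9) = 2; P(10) = 0 → root.
Roots: {7, 10}.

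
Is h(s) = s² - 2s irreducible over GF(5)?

No

Check for roots in GF(5): h(0) = 0 → root; h(1) = 4; h(2) = 0 → root; h(3) = 3; h(4) = 3.
h(0) = 0, so (s) divides h(s); h is reducible.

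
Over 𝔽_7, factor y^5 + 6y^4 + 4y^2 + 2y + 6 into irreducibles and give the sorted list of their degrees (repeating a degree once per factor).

Write g(y) = y^5 + 6y^4 + 4y^2 + 2y + 6.
Linear factors from roots: (y + 5), (y + 4).
Complete factorization: g(y) = (y + 4)·(y + 5)·(y^3 + 4y^2 + 1).
Factor degrees with multiplicity: 1 + 1 + 3 = 5.

1, 1, 3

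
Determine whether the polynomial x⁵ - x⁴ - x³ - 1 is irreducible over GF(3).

Yes

Write m(x) = x⁵ - x⁴ - x³ - 1.
Check for roots in GF(3): m(0) = 2; m(1) = 1; m(2) = 1.
No roots, so no linear factors.
Monic irreducibles of degree 2 over GF(3): x² + 1, x² + x - 1, x² - x - 1.
None of them divide m (all give nonzero remainder).
No irreducible factor of degree ≤ 2 exists, so m is irreducible over GF(3).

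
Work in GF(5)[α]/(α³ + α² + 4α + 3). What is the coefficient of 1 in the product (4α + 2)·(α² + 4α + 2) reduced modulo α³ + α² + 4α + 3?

Multiply in GF(5)[α]: (4α + 2)·(α² + 4α + 2) = 4α³ + 3α² + α + 4.
Reduce using α³ ≡ 4α² + α + 2 (mod α³ + α² + 4α + 3).
Reduced: 4α² + 2.

2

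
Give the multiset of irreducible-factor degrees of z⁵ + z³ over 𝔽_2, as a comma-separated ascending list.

Write g(z) = z⁵ + z³.
Roots in 𝔽_2: g(0) = 0 → root; g(1) = 0 → root.
Linear factors from roots: (z), (z + 1).
Complete factorization: g(z) = (z + 1)^2·(z)^3.
Factor degrees with multiplicity: 1 + 1 + 1 + 1 + 1 = 5.

1, 1, 1, 1, 1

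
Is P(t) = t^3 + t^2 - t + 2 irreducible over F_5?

No

Check for roots in F_5: P(0) = 2; P(1) = 3; P(2) = 2; P(3) = 0 → root; P(4) = 3.
P(3) = 0, so (t − 3) divides P(t); P is reducible.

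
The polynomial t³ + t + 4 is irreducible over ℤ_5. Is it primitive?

Write f(t) = t³ + t + 4.
|GF(5^3)^×| = 5^3 − 1 = 124. Prime factorization: 124 = 2^2·31.
f is primitive ⇔ t has order 124 in GF(5)[t]/(f), i.e. t^(124/q) ≠ 1 for each prime q | 124.
t^(62) mod f = 1
t^(4) mod f = 4t² + t.
Since t^(62) = 1, the order of t divides 62 < 124; not primitive.

No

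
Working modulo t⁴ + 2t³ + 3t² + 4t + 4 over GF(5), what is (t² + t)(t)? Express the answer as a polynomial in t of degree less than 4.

t^3 + t^2

Multiply in GF(5)[t]: (t² + t)·(t) = t³ + t².
Reduced: t³ + t².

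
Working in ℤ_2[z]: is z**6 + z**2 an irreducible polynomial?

No

Write P(z) = z**6 + z**2.
Check for roots in ℤ_2: P(0) = 0 → root; P(1) = 0 → root.
P(0) = 0, so (z) divides P(z); P is reducible.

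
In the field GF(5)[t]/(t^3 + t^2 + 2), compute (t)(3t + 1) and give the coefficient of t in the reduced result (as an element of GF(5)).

Multiply in GF(5)[t]: (t)·(3t + 1) = 3t^2 + t.
Reduced: 3t^2 + t.

1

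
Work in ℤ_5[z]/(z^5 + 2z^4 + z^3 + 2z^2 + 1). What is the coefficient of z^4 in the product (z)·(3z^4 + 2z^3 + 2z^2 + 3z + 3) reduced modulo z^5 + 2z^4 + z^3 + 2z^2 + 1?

1

Multiply in ℤ_5[z]: (z)·(3z^4 + 2z^3 + 2z^2 + 3z + 3) = 3z^5 + 2z^4 + 2z^3 + 3z^2 + 3z.
Reduce using z^5 ≡ 3z^4 + 4z^3 + 3z^2 + 4 (mod z^5 + 2z^4 + z^3 + 2z^2 + 1).
Reduced: z^4 + 4z^3 + 2z^2 + 3z + 2.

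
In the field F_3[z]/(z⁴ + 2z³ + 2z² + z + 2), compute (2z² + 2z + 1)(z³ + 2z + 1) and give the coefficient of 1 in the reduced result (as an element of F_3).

Multiply in F_3[z]: (2z² + 2z + 1)·(z³ + 2z + 1) = 2z⁵ + 2z⁴ + 2z³ + z + 1.
Reduce using z⁴ ≡ z³ + z² + 2z + 1 (mod z⁴ + 2z³ + 2z² + z + 2).
Reduced: 2z³ + 2z² + 2z + 2.

2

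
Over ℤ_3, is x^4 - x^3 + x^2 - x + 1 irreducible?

Yes

Write h(x) = x^4 - x^3 + x^2 - x + 1.
Check for roots in ℤ_3: h(0) = 1; h(1) = 1; h(2) = 2.
No roots, so no linear factors.
Monic irreducibles of degree 2 over GF(3): x^2 + 1, x^2 + x - 1, x^2 - x - 1.
None of them divide h (all give nonzero remainder).
No irreducible factor of degree ≤ 2 exists, so h is irreducible over GF(3).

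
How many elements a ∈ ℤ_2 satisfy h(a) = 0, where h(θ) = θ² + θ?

2

Evaluate at each of the 2 elements of ℤ_2:
h(0) = 0 → root; h(1) = 0 → root.
Roots: {0, 1}.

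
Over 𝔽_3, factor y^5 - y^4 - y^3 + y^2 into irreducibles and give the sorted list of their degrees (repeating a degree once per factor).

Write g(y) = y^5 - y^4 - y^3 + y^2.
Roots in 𝔽_3: g(0) = 0 → root; g(1) = 0 → root; g(2) = 0 → root.
Linear factors from roots: (y), (y - 1), (y + 1).
Complete factorization: g(y) = (y + 1)·(y)^2·(y - 1)^2.
Factor degrees with multiplicity: 1 + 1 + 1 + 1 + 1 = 5.

1, 1, 1, 1, 1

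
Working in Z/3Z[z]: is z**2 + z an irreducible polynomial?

Write P(z) = z**2 + z.
Check for roots in Z/3Z: P(0) = 0 → root; P(1) = 2; P(2) = 0 → root.
P(0) = 0, so (z) divides P(z); P is reducible.

No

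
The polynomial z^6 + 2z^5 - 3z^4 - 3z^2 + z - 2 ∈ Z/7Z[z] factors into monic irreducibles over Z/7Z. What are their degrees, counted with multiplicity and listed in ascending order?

2, 4

Write g(z) = z^6 + 2z^5 - 3z^4 - 3z^2 + z - 2.
Complete factorization: g(z) = (z^2 - z - 1)·(z^4 + 3z^3 + z^2 - 3z + 2).
Factor degrees with multiplicity: 2 + 4 = 6.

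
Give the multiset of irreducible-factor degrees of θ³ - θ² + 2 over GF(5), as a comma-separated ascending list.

Write h(θ) = θ³ - θ² + 2.
Roots in GF(5): h(0) = 2; h(1) = 2; h(2) = 1; h(3) = 0 → root; h(4) = 0 → root.
Linear factors from roots: (θ + 2), (θ + 1).
Complete factorization: h(θ) = (θ + 2)·(θ + 1)^2.
Factor degrees with multiplicity: 1 + 1 + 1 = 3.

1, 1, 1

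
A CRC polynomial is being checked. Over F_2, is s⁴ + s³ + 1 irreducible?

Yes

Write f(s) = s⁴ + s³ + 1.
Check for roots in F_2: f(0) = 1; f(1) = 1.
No roots, so no linear factors.
Monic irreducibles of degree 2 over GF(2): s² + s + 1.
None of them divide f (all give nonzero remainder).
No irreducible factor of degree ≤ 2 exists, so f is irreducible over GF(2).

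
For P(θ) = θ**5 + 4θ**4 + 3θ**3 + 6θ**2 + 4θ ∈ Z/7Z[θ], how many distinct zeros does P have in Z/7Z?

3

Evaluate at each of the 7 elements of Z/7Z:
P(0) = 0 → root; P(1) = 4; P(2) = 5; P(3) = 0 → root; P(4) = 0 → root; P(5) = 3; P(6) = 2.
Roots: {0, 3, 4}.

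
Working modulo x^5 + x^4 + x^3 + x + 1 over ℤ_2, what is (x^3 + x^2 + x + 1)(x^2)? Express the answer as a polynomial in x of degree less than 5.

Multiply in ℤ_2[x]: (x^3 + x^2 + x + 1)·(x^2) = x^5 + x^4 + x^3 + x^2.
Reduce using x^5 ≡ x^4 + x^3 + x + 1 (mod x^5 + x^4 + x^3 + x + 1).
Reduced: x^2 + x + 1.

x^2 + x + 1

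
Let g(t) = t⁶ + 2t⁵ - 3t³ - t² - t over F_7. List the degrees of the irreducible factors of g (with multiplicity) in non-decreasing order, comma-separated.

1, 1, 2, 2

Linear factors from roots: (t), (t - 2).
Complete factorization: g(t) = (t)·(t - 2)·(t² + t - 3)·(t² + 3t + 1).
Factor degrees with multiplicity: 1 + 1 + 2 + 2 = 6.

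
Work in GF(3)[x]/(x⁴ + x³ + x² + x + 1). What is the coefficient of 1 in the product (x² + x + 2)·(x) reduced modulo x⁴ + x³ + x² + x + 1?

Multiply in GF(3)[x]: (x² + x + 2)·(x) = x³ + x² + 2x.
Reduced: x³ + x² + 2x.

0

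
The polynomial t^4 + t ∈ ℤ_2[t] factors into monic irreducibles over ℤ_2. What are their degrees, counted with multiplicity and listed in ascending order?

1, 1, 2

Write g(t) = t^4 + t.
Roots in ℤ_2: g(0) = 0 → root; g(1) = 0 → root.
Linear factors from roots: (t), (t + 1).
Complete factorization: g(t) = (t)·(t + 1)·(t^2 + t + 1).
Factor degrees with multiplicity: 1 + 1 + 2 = 4.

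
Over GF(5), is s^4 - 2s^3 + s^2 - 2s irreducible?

Write g(s) = s^4 - 2s^3 + s^2 - 2s.
Check for roots in GF(5): g(0) = 0 → root; g(1) = 3; g(2) = 0 → root; g(3) = 0 → root; g(4) = 1.
g(0) = 0, so (s) divides g(s); g is reducible.

No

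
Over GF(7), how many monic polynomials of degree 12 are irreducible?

1153430600

x^(7^12) − x is the product of all monic irreducibles of degree dividing 12; Möbius inversion gives N = (1/12) Σ μ(12/d)·7^d.
Divisors of 12: 1, 2, 3, 4, 6, 12; μ(12/d) for each: 0, 1, 0, -1, -1, 1.
Σ = 7^2 − 7^4 − 7^6 + 7^12 = 13841167200.
N = 13841167200/12 = 1153430600.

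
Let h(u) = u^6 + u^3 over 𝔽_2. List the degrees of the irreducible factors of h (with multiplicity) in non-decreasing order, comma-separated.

1, 1, 1, 1, 2

Roots in 𝔽_2: h(0) = 0 → root; h(1) = 0 → root.
Linear factors from roots: (u), (u + 1).
Complete factorization: h(u) = (u + 1)·(u)^3·(u^2 + u + 1).
Factor degrees with multiplicity: 1 + 1 + 1 + 1 + 2 = 6.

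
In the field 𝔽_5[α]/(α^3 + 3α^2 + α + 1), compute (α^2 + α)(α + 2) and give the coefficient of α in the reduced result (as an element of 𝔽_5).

Multiply in 𝔽_5[α]: (α^2 + α)·(α + 2) = α^3 + 3α^2 + 2α.
Reduce using α^3 ≡ 2α^2 + 4α + 4 (mod α^3 + 3α^2 + α + 1).
Reduced: α + 4.

1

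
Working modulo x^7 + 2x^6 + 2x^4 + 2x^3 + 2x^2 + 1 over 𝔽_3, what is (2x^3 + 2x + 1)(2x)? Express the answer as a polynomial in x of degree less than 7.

x^4 + x^2 + 2x

Multiply in 𝔽_3[x]: (2x^3 + 2x + 1)·(2x) = x^4 + x^2 + 2x.
Reduced: x^4 + x^2 + 2x.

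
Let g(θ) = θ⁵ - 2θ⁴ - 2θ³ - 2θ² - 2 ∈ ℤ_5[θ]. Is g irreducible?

Check for roots in ℤ_5: g(0) = 3; g(1) = 3; g(2) = 4; g(3) = 2; g(4) = 0 → root.
g(4) = 0, so (θ − 4) divides g(θ); g is reducible.

No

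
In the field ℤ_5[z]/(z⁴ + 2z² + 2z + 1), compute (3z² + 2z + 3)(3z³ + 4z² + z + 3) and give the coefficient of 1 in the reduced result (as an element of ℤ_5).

Multiply in ℤ_5[z]: (3z² + 2z + 3)·(3z³ + 4z² + z + 3) = 4z⁵ + 3z⁴ + 3z² + 4z + 4.
Reduce using z⁴ ≡ 3z² + 3z + 4 (mod z⁴ + 2z² + 2z + 1).
Reduced: 2z³ + 4z² + 4z + 1.

1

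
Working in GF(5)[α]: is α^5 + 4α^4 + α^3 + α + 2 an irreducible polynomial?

Write m(α) = α^5 + 4α^4 + α^3 + α + 2.
Check for roots in GF(5): m(0) = 2; m(1) = 4; m(2) = 3; m(3) = 4; m(4) = 3.
No roots, so no linear factors.
Degree-2 irreducible divisors: test the 10 monic irreducibles of degree 2 over GF(5).
None of them divide m (all give nonzero remainder).
No irreducible factor of degree ≤ 2 exists, so m is irreducible over GF(5).

Yes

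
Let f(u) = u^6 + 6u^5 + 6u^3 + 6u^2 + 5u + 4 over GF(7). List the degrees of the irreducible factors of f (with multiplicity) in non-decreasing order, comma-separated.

Linear factors from roots: (u + 6), (u + 4).
Complete factorization: f(u) = (u + 4)·(u + 6)·(u^2 + 4)·(u^2 + 3u + 5).
Factor degrees with multiplicity: 1 + 1 + 2 + 2 = 6.

1, 1, 2, 2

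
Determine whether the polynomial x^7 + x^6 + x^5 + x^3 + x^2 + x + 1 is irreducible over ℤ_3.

Write f(x) = x^7 + x^6 + x^5 + x^3 + x^2 + x + 1.
Check for roots in ℤ_3: f(0) = 1; f(1) = 1; f(2) = 2.
No roots, so no linear factors.
Monic irreducibles of degree 2 over GF(3): x^2 + 1, x^2 + x - 1, x^2 - x - 1.
None of them divide f (all give nonzero remainder).
Degree-3 irreducible divisors: test the 8 monic irreducibles of degree 3 over GF(3).
None of them divide f (all give nonzero remainder).
No irreducible factor of degree ≤ 3 exists, so f is irreducible over GF(3).

Yes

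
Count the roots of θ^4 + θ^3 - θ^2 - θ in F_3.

Write f(θ) = θ^4 + θ^3 - θ^2 - θ.
Evaluate at each of the 3 elements of F_3:
f(0) = 0 → root; f(1) = 0 → root; f(2) = 0 → root.
Roots: {0, 1, 2}.

3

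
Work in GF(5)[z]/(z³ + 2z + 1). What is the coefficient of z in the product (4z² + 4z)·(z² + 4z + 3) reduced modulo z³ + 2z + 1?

Multiply in GF(5)[z]: (4z² + 4z)·(z² + 4z + 3) = 4z⁴ + 3z² + 2z.
Reduce using z³ ≡ 3z + 4 (mod z³ + 2z + 1).
Reduced: 3z.

3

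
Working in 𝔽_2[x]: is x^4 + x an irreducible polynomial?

Write m(x) = x^4 + x.
Check for roots in 𝔽_2: m(0) = 0 → root; m(1) = 0 → root.
m(0) = 0, so (x) divides m(x); m is reducible.

No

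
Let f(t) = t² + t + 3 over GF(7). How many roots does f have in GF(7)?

Evaluate at each of the 7 elements of GF(7):
f(0) = 3; f(1) = 5; f(2) = 2; f(3) = 1; f(4) = 2; f(5) = 5; f(6) = 3.
No element is a root.

0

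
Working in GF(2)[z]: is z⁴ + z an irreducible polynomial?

No

Write m(z) = z⁴ + z.
Check for roots in GF(2): m(0) = 0 → root; m(1) = 0 → root.
m(0) = 0, so (z) divides m(z); m is reducible.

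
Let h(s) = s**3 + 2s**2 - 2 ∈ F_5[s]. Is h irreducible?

Check for roots in F_5: h(0) = 3; h(1) = 1; h(2) = 4; h(3) = 3; h(4) = 4.
No roots. A degree-3 polynomial over a field with no linear factor is irreducible.

Yes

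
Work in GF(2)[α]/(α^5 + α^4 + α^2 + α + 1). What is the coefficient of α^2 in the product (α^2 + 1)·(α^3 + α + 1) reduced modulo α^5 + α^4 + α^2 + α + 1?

0

Multiply in GF(2)[α]: (α^2 + 1)·(α^3 + α + 1) = α^5 + α^2 + α + 1.
Reduce using α^5 ≡ α^4 + α^2 + α + 1 (mod α^5 + α^4 + α^2 + α + 1).
Reduced: α^4.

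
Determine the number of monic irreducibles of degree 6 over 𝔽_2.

9

The number of monic irreducibles of degree 6 over GF(2) is (1/6)·Σ_{d∣6} μ(6/d) 2^d.
Divisors of 6: 1, 2, 3, 6; μ(6/d) for each: 1, -1, -1, 1.
Σ = 2^1 − 2^2 − 2^3 + 2^6 = 54.
N = 54/6 = 9.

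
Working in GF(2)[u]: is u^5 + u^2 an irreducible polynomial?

No

Write g(u) = u^5 + u^2.
Check for roots in GF(2): g(0) = 0 → root; g(1) = 0 → root.
g(0) = 0, so (u) divides g(u); g is reducible.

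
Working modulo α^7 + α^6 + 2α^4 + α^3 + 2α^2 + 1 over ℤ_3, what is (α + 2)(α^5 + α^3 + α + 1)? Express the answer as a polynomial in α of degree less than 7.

Multiply in ℤ_3[α]: (α + 2)·(α^5 + α^3 + α + 1) = α^6 + 2α^5 + α^4 + 2α^3 + α^2 + 2.
Reduced: α^6 + 2α^5 + α^4 + 2α^3 + α^2 + 2.

α^6 + 2α^5 + α^4 + 2α^3 + α^2 + 2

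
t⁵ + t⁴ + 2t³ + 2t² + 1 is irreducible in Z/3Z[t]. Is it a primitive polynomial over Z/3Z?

Yes

Write f(t) = t⁵ + t⁴ + 2t³ + 2t² + 1.
|GF(3^5)^×| = 3^5 − 1 = 242. Prime factorization: 242 = 2·11^2.
f is primitive ⇔ t has order 242 in GF(3)[t]/(f), i.e. t^(242/q) ≠ 1 for each prime q | 242.
t^(121) mod f = 2.
t^(22) mod f = t⁴ + 2t + 1.
None equal 1, so t has full order 242; f is primitive.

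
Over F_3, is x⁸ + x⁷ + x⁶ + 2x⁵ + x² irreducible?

Write h(x) = x⁸ + x⁷ + x⁶ + 2x⁵ + x².
Check for roots in F_3: h(0) = 0 → root; h(1) = 0 → root; h(2) = 0 → root.
h(0) = 0, so (x) divides h(x); h is reducible.

No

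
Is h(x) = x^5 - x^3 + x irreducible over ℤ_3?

No

Check for roots in ℤ_3: h(0) = 0 → root; h(1) = 1; h(2) = 2.
h(0) = 0, so (x) divides h(x); h is reducible.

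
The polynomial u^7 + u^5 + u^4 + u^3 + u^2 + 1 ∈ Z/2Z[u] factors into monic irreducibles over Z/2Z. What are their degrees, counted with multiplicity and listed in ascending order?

1, 2, 2, 2

Write g(u) = u^7 + u^5 + u^4 + u^3 + u^2 + 1.
Roots in Z/2Z: g(0) = 1; g(1) = 0 → root.
Linear factors from roots: (u + 1).
Complete factorization: g(u) = (u + 1)·(u^2 + u + 1)^3.
Factor degrees with multiplicity: 1 + 2 + 2 + 2 = 7.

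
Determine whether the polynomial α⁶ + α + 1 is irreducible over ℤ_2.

Yes

Write P(α) = α⁶ + α + 1.
Check for roots in ℤ_2: P(0) = 1; P(1) = 1.
No roots, so no linear factors.
Monic irreducibles of degree 2 over GF(2): α² + α + 1.
None of them divide P (all give nonzero remainder).
Monic irreducibles of degree 3 over GF(2): α³ + α + 1, α³ + α² + 1.
None of them divide P (all give nonzero remainder).
No irreducible factor of degree ≤ 3 exists, so P is irreducible over GF(2).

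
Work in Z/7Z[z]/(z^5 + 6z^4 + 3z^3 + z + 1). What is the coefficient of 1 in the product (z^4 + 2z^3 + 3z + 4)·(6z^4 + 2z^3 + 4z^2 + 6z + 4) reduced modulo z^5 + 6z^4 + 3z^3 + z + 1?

6

Multiply in Z/7Z[z]: (z^4 + 2z^3 + 3z + 4)·(6z^4 + 2z^3 + 4z^2 + 6z + 4) = 6z^8 + z^6 + 4z^5 + 4z^4 + 6z^2 + z + 2.
Reduce using z^5 ≡ z^4 + 4z^3 + 6z + 6 (mod z^5 + 6z^4 + 3z^3 + z + 1).
Reduced: 6z^4 + 4z^2 + 2z + 6.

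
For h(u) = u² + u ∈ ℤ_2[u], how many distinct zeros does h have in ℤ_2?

2

Evaluate at each of the 2 elements of ℤ_2:
h(0) = 0 → root; h(1) = 0 → root.
Roots: {0, 1}.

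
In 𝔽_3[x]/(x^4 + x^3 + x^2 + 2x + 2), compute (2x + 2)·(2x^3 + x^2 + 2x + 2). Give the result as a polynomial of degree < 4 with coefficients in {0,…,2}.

Multiply in 𝔽_3[x]: (2x + 2)·(2x^3 + x^2 + 2x + 2) = x^4 + 2x + 1.
Reduce using x^4 ≡ 2x^3 + 2x^2 + x + 1 (mod x^4 + x^3 + x^2 + 2x + 2).
Reduced: 2x^3 + 2x^2 + 2.

2x^3 + 2x^2 + 2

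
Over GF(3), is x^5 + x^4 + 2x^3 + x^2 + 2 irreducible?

Yes

Write m(x) = x^5 + x^4 + 2x^3 + x^2 + 2.
Check for roots in GF(3): m(0) = 2; m(1) = 1; m(2) = 1.
No roots, so no linear factors.
Monic irreducibles of degree 2 over GF(3): x^2 + 1, x^2 + x + 2, x^2 + 2x + 2.
None of them divide m (all give nonzero remainder).
No irreducible factor of degree ≤ 2 exists, so m is irreducible over GF(3).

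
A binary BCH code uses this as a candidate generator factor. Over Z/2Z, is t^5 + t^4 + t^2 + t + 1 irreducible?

Yes

Write P(t) = t^5 + t^4 + t^2 + t + 1.
Check for roots in Z/2Z: P(0) = 1; P(1) = 1.
No roots, so no linear factors.
Monic irreducibles of degree 2 over GF(2): t^2 + t + 1.
None of them divide P (all give nonzero remainder).
No irreducible factor of degree ≤ 2 exists, so P is irreducible over GF(2).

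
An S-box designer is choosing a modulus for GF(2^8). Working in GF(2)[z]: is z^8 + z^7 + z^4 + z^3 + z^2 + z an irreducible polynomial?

Write P(z) = z^8 + z^7 + z^4 + z^3 + z^2 + z.
Check for roots in GF(2): P(0) = 0 → root; P(1) = 0 → root.
P(0) = 0, so (z) divides P(z); P is reducible.

No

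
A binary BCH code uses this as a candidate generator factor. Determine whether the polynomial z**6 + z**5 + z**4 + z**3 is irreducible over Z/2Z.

Write g(z) = z**6 + z**5 + z**4 + z**3.
Check for roots in Z/2Z: g(0) = 0 → root; g(1) = 0 → root.
g(0) = 0, so (z) divides g(z); g is reducible.

No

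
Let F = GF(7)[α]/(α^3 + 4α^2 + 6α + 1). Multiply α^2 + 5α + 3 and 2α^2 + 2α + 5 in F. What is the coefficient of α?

5

Multiply in GF(7)[α]: (α^2 + 5α + 3)·(2α^2 + 2α + 5) = 2α^4 + 5α^3 + 3α + 1.
Reduce using α^3 ≡ 3α^2 + α + 6 (mod α^3 + 4α^2 + 6α + 1).
Reduced: 5α + 4.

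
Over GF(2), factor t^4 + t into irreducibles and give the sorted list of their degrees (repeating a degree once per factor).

1, 1, 2

Write g(t) = t^4 + t.
Roots in GF(2): g(0) = 0 → root; g(1) = 0 → root.
Linear factors from roots: (t), (t + 1).
Complete factorization: g(t) = (t)·(t + 1)·(t^2 + t + 1).
Factor degrees with multiplicity: 1 + 1 + 2 = 4.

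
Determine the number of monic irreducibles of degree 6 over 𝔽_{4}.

By the necklace-counting formula, N_4(6) = (1/6) Σ_{d|6} μ(6/d)·4^d.
Divisors of 6: 1, 2, 3, 6; μ(6/d) for each: 1, -1, -1, 1.
Σ = 4^1 − 4^2 − 4^3 + 4^6 = 4020.
N = 4020/6 = 670.

670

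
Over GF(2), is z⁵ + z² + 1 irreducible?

Yes

Write f(z) = z⁵ + z² + 1.
Check for roots in GF(2): f(0) = 1; f(1) = 1.
No roots, so no linear factors.
Monic irreducibles of degree 2 over GF(2): z² + z + 1.
None of them divide f (all give nonzero remainder).
No irreducible factor of degree ≤ 2 exists, so f is irreducible over GF(2).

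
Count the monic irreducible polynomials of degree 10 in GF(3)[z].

The number of monic irreducibles of degree 10 over GF(3) is (1/10)·Σ_{d∣10} μ(10/d) 3^d.
Divisors of 10: 1, 2, 5, 10; μ(10/d) for each: 1, -1, -1, 1.
Σ = 3^1 − 3^2 − 3^5 + 3^10 = 58800.
N = 58800/10 = 5880.

5880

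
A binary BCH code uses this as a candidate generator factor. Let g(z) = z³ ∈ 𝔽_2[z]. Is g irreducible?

No

Check for roots in 𝔽_2: g(0) = 0 → root; g(1) = 1.
g(0) = 0, so (z) divides g(z); g is reducible.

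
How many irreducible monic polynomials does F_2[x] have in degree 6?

9

Gauss's count: N_{2}(6) = (1/6) Σ_{d|6} μ(6/d)·2^d.
Divisors of 6: 1, 2, 3, 6; μ(6/d) for each: 1, -1, -1, 1.
Σ = 2^1 − 2^2 − 2^3 + 2^6 = 54.
N = 54/6 = 9.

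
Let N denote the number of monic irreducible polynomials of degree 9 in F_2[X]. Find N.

Gauss's count: N_{2}(9) = (1/9) Σ_{d|9} μ(9/d)·2^d.
Divisors of 9: 1, 3, 9; μ(9/d) for each: 0, -1, 1.
Σ = − 2^3 + 2^9 = 504.
N = 504/9 = 56.

56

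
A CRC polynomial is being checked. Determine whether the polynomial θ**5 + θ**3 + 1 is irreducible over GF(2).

Yes

Write f(θ) = θ**5 + θ**3 + 1.
Check for roots in GF(2): f(0) = 1; f(1) = 1.
No roots, so no linear factors.
Monic irreducibles of degree 2 over GF(2): θ**2 + θ + 1.
None of them divide f (all give nonzero remainder).
No irreducible factor of degree ≤ 2 exists, so f is irreducible over GF(2).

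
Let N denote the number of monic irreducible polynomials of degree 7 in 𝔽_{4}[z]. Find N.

By the necklace-counting formula, N_4(7) = (1/7) Σ_{d|7} μ(7/d)·4^d.
Divisors of 7: 1, 7; μ(7/d) for each: -1, 1.
Σ = − 4^1 + 4^7 = 16380.
N = 16380/7 = 2340.

2340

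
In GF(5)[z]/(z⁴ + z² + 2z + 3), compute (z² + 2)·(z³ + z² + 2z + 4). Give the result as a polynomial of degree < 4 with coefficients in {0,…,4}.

3z^3 + 3z^2 + 4z

Multiply in GF(5)[z]: (z² + 2)·(z³ + z² + 2z + 4) = z⁵ + z⁴ + 4z³ + z² + 4z + 3.
Reduce using z⁴ ≡ 4z² + 3z + 2 (mod z⁴ + z² + 2z + 3).
Reduced: 3z³ + 3z² + 4z.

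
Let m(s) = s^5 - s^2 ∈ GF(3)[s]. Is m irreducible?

Check for roots in GF(3): m(0) = 0 → root; m(1) = 0 → root; m(2) = 1.
m(0) = 0, so (s) divides m(s); m is reducible.

No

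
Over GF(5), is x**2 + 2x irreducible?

Write h(x) = x**2 + 2x.
Check for roots in GF(5): h(0) = 0 → root; h(1) = 3; h(2) = 3; h(3) = 0 → root; h(4) = 4.
h(0) = 0, so (x) divides h(x); h is reducible.

No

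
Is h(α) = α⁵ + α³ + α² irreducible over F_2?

Check for roots in F_2: h(0) = 0 → root; h(1) = 1.
h(0) = 0, so (α) divides h(α); h is reducible.

No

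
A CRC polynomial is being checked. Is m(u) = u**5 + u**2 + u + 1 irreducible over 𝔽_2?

No

Check for roots in 𝔽_2: m(0) = 1; m(1) = 0 → root.
m(1) = 0, so (u − 1) divides m(u); m is reducible.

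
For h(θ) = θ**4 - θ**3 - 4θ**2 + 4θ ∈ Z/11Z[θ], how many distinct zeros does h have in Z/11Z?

Evaluate at each of the 11 elements of Z/11Z:
h(0) = 0 → root; h(1) = 0 → root; h(2) = 0 → root; h(3) = 8; h(4) = 1; h(5) = 2; h(6) = 3; h(7) = 9; h(8) = 5; h(9) = 0 → root; h(10) = 5.
Roots: {0, 1, 2, 9}.

4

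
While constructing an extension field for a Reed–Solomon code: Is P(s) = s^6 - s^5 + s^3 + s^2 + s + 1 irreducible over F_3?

Yes

Check for roots in F_3: P(0) = 1; P(1) = 1; P(2) = 2.
No roots, so no linear factors.
Monic irreducibles of degree 2 over GF(3): s^2 + 1, s^2 + s - 1, s^2 - s - 1.
None of them divide P (all give nonzero remainder).
Degree-3 irreducible divisors: test the 8 monic irreducibles of degree 3 over GF(3).
None of them divide P (all give nonzero remainder).
No irreducible factor of degree ≤ 3 exists, so P is irreducible over GF(3).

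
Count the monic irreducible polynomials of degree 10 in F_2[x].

The number of monic irreducibles of degree 10 over GF(2) is (1/10)·Σ_{d∣10} μ(10/d) 2^d.
Divisors of 10: 1, 2, 5, 10; μ(10/d) for each: 1, -1, -1, 1.
Σ = 2^1 − 2^2 − 2^5 + 2^10 = 990.
N = 990/10 = 99.

99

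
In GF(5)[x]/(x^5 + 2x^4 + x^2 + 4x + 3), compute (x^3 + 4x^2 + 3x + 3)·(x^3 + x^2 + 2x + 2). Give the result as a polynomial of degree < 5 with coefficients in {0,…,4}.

Multiply in GF(5)[x]: (x^3 + 4x^2 + 3x + 3)·(x^3 + x^2 + 2x + 2) = x^6 + 4x^4 + x^3 + 2x^2 + 2x + 1.
Reduce using x^5 ≡ 3x^4 + 4x^2 + x + 2 (mod x^5 + 2x^4 + x^2 + 4x + 3).
Reduced: 3x^4 + 2x + 2.

3x^4 + 2x + 2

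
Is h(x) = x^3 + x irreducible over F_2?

No

Check for roots in F_2: h(0) = 0 → root; h(1) = 0 → root.
h(0) = 0, so (x) divides h(x); h is reducible.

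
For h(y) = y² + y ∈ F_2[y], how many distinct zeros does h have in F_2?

2

Evaluate at each of the 2 elements of F_2:
h(0) = 0 → root; h(1) = 0 → root.
Roots: {0, 1}.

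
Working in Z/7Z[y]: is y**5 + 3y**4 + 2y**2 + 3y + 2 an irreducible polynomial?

Yes

Write h(y) = y**5 + 3y**4 + 2y**2 + 3y + 2.
Check for roots in Z/7Z: h(0) = 2; h(1) = 4; h(2) = 5; h(3) = 4; h(4) = 4; h(5) = 6; h(6) = 3.
No roots, so no linear factors.
Degree-2 irreducible divisors: test the 21 monic irreducibles of degree 2 over GF(7).
None of them divide h (all give nonzero remainder).
No irreducible factor of degree ≤ 2 exists, so h is irreducible over GF(7).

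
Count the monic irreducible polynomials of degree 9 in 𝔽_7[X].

4483696

Gauss's count: N_{7}(9) = (1/9) Σ_{d|9} μ(9/d)·7^d.
Divisors of 9: 1, 3, 9; μ(9/d) for each: 0, -1, 1.
Σ = − 7^3 + 7^9 = 40353264.
N = 40353264/9 = 4483696.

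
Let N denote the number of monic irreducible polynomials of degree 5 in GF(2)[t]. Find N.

6

The number of monic irreducibles of degree 5 over GF(2) is (1/5)·Σ_{d∣5} μ(5/d) 2^d.
Divisors of 5: 1, 5; μ(5/d) for each: -1, 1.
Σ = − 2^1 + 2^5 = 30.
N = 30/5 = 6.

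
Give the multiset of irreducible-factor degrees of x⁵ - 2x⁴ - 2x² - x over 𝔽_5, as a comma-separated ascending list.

Write g(x) = x⁵ - 2x⁴ - 2x² - x.
Roots in 𝔽_5: g(0) = 0 → root; g(1) = 1; g(2) = 0 → root; g(3) = 0 → root; g(4) = 1.
Linear factors from roots: (x), (x - 2), (x + 2).
Complete factorization: g(x) = (x)·(x + 2)·(x - 2)·(x² - 2x - 1).
Factor degrees with multiplicity: 1 + 1 + 1 + 2 = 5.

1, 1, 1, 2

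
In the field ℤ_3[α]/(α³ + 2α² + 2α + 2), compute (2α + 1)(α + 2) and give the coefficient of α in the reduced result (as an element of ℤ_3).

Multiply in ℤ_3[α]: (2α + 1)·(α + 2) = 2α² + 2α + 2.
Reduced: 2α² + 2α + 2.

2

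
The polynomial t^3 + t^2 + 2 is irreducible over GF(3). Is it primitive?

No

Write f(t) = t^3 + t^2 + 2.
|GF(3^3)^×| = 3^3 − 1 = 26. Prime factorization: 26 = 2·13.
f is primitive ⇔ t has order 26 in GF(3)[t]/(f), i.e. t^(26/q) ≠ 1 for each prime q | 26.
t^(13) mod f = 1
t^(2) mod f = t^2.
Since t^(13) = 1, the order of t divides 13 < 26; not primitive.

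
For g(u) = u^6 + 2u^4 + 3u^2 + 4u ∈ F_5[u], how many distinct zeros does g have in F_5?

Evaluate at each of the 5 elements of F_5:
g(0) = 0 → root; g(1) = 0 → root; g(2) = 1; g(3) = 0 → root; g(4) = 2.
Roots: {0, 1, 3}.

3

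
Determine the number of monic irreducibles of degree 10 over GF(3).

Gauss's count: N_{3}(10) = (1/10) Σ_{d|10} μ(10/d)·3^d.
Divisors of 10: 1, 2, 5, 10; μ(10/d) for each: 1, -1, -1, 1.
Σ = 3^1 − 3^2 − 3^5 + 3^10 = 58800.
N = 58800/10 = 5880.

5880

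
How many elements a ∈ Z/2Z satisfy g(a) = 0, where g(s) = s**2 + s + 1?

Evaluate at each of the 2 elements of Z/2Z:
g(0) = 1; g(1) = 1.
No element is a root.

0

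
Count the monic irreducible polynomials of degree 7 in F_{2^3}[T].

299592

Gauss's count: N_{8}(7) = (1/7) Σ_{d|7} μ(7/d)·8^d.
Divisors of 7: 1, 7; μ(7/d) for each: -1, 1.
Σ = − 8^1 + 8^7 = 2097144.
N = 2097144/7 = 299592.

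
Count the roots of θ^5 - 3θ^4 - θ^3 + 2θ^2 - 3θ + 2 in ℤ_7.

1

Write h(θ) = θ^5 - 3θ^4 - θ^3 + 2θ^2 - 3θ + 2.
Evaluate at each of the 7 elements of ℤ_7:
h(0) = 2; h(1) = 5; h(2) = 1; h(3) = 5; h(4) = 4; h(5) = 0 → root; h(6) = 4.
Roots: {5}.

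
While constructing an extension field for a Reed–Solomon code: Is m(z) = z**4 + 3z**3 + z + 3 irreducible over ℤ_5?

No

Check for roots in ℤ_5: m(0) = 3; m(1) = 3; m(2) = 0 → root; m(3) = 3; m(4) = 0 → root.
m(2) = 0, so (z − 2) divides m(z); m is reducible.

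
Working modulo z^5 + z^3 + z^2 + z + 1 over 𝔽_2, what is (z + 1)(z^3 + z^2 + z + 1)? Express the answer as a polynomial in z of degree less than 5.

z^4 + 1

Multiply in 𝔽_2[z]: (z + 1)·(z^3 + z^2 + z + 1) = z^4 + 1.
Reduced: z^4 + 1.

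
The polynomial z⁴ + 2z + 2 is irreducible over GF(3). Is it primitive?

Write f(z) = z⁴ + 2z + 2.
|GF(3^4)^×| = 3^4 − 1 = 80. Prime factorization: 80 = 2^4·5.
f is primitive ⇔ z has order 80 in GF(3)[z]/(f), i.e. z^(80/q) ≠ 1 for each prime q | 80.
z^(40) mod f = 2.
z^(16) mod f = z³ + 2z + 2.
None equal 1, so z has full order 80; f is primitive.

Yes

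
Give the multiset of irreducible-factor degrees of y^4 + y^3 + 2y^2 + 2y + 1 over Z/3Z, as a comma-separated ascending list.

Write f(y) = y^4 + y^3 + 2y^2 + 2y + 1.
Roots in Z/3Z: f(0) = 1; f(1) = 1; f(2) = 1.
Complete factorization: f(y) = (y^2 + 2y + 2)^2.
Factor degrees with multiplicity: 2 + 2 = 4.

2, 2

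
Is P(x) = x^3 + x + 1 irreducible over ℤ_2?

Yes

Check for roots in ℤ_2: P(0) = 1; P(1) = 1.
No roots. A degree-3 polynomial over a field with no linear factor is irreducible.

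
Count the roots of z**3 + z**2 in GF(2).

Write h(z) = z**3 + z**2.
Evaluate at each of the 2 elements of GF(2):
h(0) = 0 → root; h(1) = 0 → root.
Roots: {0, 1}.

2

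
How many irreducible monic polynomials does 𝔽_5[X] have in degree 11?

4438920

Gauss's count: N_{5}(11) = (1/11) Σ_{d|11} μ(11/d)·5^d.
Divisors of 11: 1, 11; μ(11/d) for each: -1, 1.
Σ = − 5^1 + 5^11 = 48828120.
N = 48828120/11 = 4438920.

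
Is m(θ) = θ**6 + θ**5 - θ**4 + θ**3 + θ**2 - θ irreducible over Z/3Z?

No

Check for roots in Z/3Z: m(0) = 0 → root; m(1) = 2; m(2) = 0 → root.
m(0) = 0, so (θ) divides m(θ); m is reducible.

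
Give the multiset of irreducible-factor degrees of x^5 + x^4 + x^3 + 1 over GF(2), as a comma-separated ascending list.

1, 1, 3

Write g(x) = x^5 + x^4 + x^3 + 1.
Roots in GF(2): g(0) = 1; g(1) = 0 → root.
Linear factors from roots: (x + 1).
Complete factorization: g(x) = (x + 1)^2·(x^3 + x^2 + 1).
Factor degrees with multiplicity: 1 + 1 + 3 = 5.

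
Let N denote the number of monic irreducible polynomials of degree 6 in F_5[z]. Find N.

x^(5^6) − x is the product of all monic irreducibles of degree dividing 6; Möbius inversion gives N = (1/6) Σ μ(6/d)·5^d.
Divisors of 6: 1, 2, 3, 6; μ(6/d) for each: 1, -1, -1, 1.
Σ = 5^1 − 5^2 − 5^3 + 5^6 = 15480.
N = 15480/6 = 2580.

2580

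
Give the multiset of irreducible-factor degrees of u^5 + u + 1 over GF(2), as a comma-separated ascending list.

Write f(u) = u^5 + u + 1.
Roots in GF(2): f(0) = 1; f(1) = 1.
Complete factorization: f(u) = (u^2 + u + 1)·(u^3 + u^2 + 1).
Factor degrees with multiplicity: 2 + 3 = 5.

2, 3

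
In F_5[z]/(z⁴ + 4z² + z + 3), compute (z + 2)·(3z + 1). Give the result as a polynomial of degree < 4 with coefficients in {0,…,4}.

3z^2 + 2z + 2

Multiply in F_5[z]: (z + 2)·(3z + 1) = 3z² + 2z + 2.
Reduced: 3z² + 2z + 2.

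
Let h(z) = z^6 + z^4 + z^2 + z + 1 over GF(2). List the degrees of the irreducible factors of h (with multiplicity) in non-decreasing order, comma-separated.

6

Roots in GF(2): h(0) = 1; h(1) = 1.
Complete factorization: h(z) = (z^6 + z^4 + z^2 + z + 1).
Factor degrees with multiplicity: 6 = 6.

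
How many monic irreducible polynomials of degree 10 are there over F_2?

x^(2^10) − x is the product of all monic irreducibles of degree dividing 10; Möbius inversion gives N = (1/10) Σ μ(10/d)·2^d.
Divisors of 10: 1, 2, 5, 10; μ(10/d) for each: 1, -1, -1, 1.
Σ = 2^1 − 2^2 − 2^5 + 2^10 = 990.
N = 990/10 = 99.

99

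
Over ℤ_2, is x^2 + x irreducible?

No

Write P(x) = x^2 + x.
Check for roots in ℤ_2: P(0) = 0 → root; P(1) = 0 → root.
P(0) = 0, so (x) divides P(x); P is reducible.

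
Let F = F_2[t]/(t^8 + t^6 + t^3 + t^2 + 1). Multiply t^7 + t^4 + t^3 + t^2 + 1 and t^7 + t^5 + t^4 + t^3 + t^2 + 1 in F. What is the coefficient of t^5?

Multiply in F_2[t]: (t^7 + t^4 + t^3 + t^2 + 1)·(t^7 + t^5 + t^4 + t^3 + t^2 + 1) = t^14 + t^12 + t^9 + t^7 + t^6 + t^5 + t^4 + 1.
Reduce using t^8 ≡ t^6 + t^3 + t^2 + 1 (mod t^8 + t^6 + t^3 + t^2 + 1).
Reduced: t^7 + t^6 + t^5 + t^4 + t^3 + t^2.

1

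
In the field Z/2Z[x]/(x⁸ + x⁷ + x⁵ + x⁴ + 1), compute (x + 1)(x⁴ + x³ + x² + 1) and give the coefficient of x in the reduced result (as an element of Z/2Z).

Multiply in Z/2Z[x]: (x + 1)·(x⁴ + x³ + x² + 1) = x⁵ + x² + x + 1.
Reduced: x⁵ + x² + x + 1.

1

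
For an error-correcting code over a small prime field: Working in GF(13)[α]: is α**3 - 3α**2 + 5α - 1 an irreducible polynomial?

Yes

Write f(α) = α**3 - 3α**2 + 5α - 1.
Check each element of GF(13) for a root: f(0)=12, f(1)=2, f(2)=5, f(3)=1, f(4)=9, f(5)=9, f(6)=7, f(7)=9, f(8)=8, f(9)=10, f(10)=8, f(11)=8, f(12)=3.
No roots. A degree-3 polynomial over a field with no linear factor is irreducible.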